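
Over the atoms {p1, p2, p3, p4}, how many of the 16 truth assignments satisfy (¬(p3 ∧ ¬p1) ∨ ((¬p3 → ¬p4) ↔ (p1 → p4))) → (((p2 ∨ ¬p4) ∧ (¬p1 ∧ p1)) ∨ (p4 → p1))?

Initial set: {((¬(p3 ∧ ¬p1) ∨ ((¬p3 → ¬p4) ↔ (p1 → p4))) → (((p2 ∨ ¬p4) ∧ (¬p1 ∧ p1)) ∨ (p4 → p1)))}.
((¬(p3 ∧ ¬p1) ∨ ((¬p3 → ¬p4) ↔ (p1 → p4))) → (((p2 ∨ ¬p4) ∧ (¬p1 ∧ p1)) ∨ (p4 → p1))): β-rule — branch into ¬(¬(p3 ∧ ¬p1) ∨ ((¬p3 → ¬p4) ↔ (p1 → p4)))  //  (((p2 ∨ ¬p4) ∧ (¬p1 ∧ p1)) ∨ (p4 → p1)).
  branch 1 (add ¬(¬(p3 ∧ ¬p1) ∨ ((¬p3 → ¬p4) ↔ (p1 → p4)))):
    ¬(¬(p3 ∧ ¬p1) ∨ ((¬p3 → ¬p4) ↔ (p1 → p4))): α-rule — add ¬¬(p3 ∧ ¬p1), ¬((¬p3 → ¬p4) ↔ (p1 → p4)).
    ¬¬(p3 ∧ ¬p1): α-rule — add p3, ¬p1.
    ¬((¬p3 → ¬p4) ↔ (p1 → p4)): β-rule — branch into (¬p3 → ¬p4), ¬(p1 → p4)  //  ¬(¬p3 → ¬p4), (p1 → p4).
      branch 1.1 (add (¬p3 → ¬p4), ¬(p1 → p4)):
        ¬(p1 → p4): α-rule — add p1, ¬p4.
        × closes — contains both p1 and ¬p1.
      branch 1.2 (add ¬(¬p3 → ¬p4), (p1 → p4)):
        ¬(¬p3 → ¬p4): α-rule — add ¬p3, ¬¬p4.
        × closes — contains both p3 and ¬p3.
  branch 2 (add (((p2 ∨ ¬p4) ∧ (¬p1 ∧ p1)) ∨ (p4 → p1))):
    (((p2 ∨ ¬p4) ∧ (¬p1 ∧ p1)) ∨ (p4 → p1)): β-rule — branch into ((p2 ∨ ¬p4) ∧ (¬p1 ∧ p1))  //  (p4 → p1).
      branch 2.1 (add ((p2 ∨ ¬p4) ∧ (¬p1 ∧ p1))):
        ((p2 ∨ ¬p4) ∧ (¬p1 ∧ p1)): α-rule — add (p2 ∨ ¬p4), (¬p1 ∧ p1).
        (¬p1 ∧ p1): α-rule — add ¬p1, p1.
        × closes — contains both p1 and ¬p1.
      branch 2.2 (add (p4 → p1)):
        (p4 → p1): β-rule — branch into ¬p4  //  p1.
          branch 2.2.1 (add ¬p4):
            ○ open, literals {p4=0}.
          branch 2.2.2 (add p1):
            ○ open, literals {p1=1}.
3 branches closed, 2 open.
Each open branch fixes some atoms; the unmentioned ones are free. Counting distinct full assignments: branch {p4=0} (p1, p2, p3) contributes 8 new; branch {p1=1} (p2, p3, p4) contributes 4 new. Total: 12.

12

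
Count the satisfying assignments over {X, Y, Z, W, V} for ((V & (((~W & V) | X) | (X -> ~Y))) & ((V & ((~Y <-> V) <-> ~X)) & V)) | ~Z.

20

Initial set: {(((V & (((~W & V) | X) | (X -> ~Y))) & ((V & ((~Y <-> V) <-> ~X)) & V)) | ~Z)}.
(((V & (((~W & V) | X) | (X -> ~Y))) & ((V & ((~Y <-> V) <-> ~X)) & V)) | ~Z): β-rule — branch into ((V & (((~W & V) | X) | (X -> ~Y))) & ((V & ((~Y <-> V) <-> ~X)) & V))  //  ~Z.
  branch 1 (add ((V & (((~W & V) | X) | (X -> ~Y))) & ((V & ((~Y <-> V) <-> ~X)) & V))):
    ((V & (((~W & V) | X) | (X -> ~Y))) & ((V & ((~Y <-> V) <-> ~X)) & V)): α-rule — add (V & (((~W & V) | X) | (X -> ~Y))), ((V & ((~Y <-> V) <-> ~X)) & V).
    (V & (((~W & V) | X) | (X -> ~Y))): α-rule — add V, (((~W & V) | X) | (X -> ~Y)).
    ((V & ((~Y <-> V) <-> ~X)) & V): α-rule — add (V & ((~Y <-> V) <-> ~X)), V.
    (V & ((~Y <-> V) <-> ~X)): α-rule — add V, ((~Y <-> V) <-> ~X).
    (((~W & V) | X) | (X -> ~Y)): β-rule — branch into ((~W & V) | X)  //  (X -> ~Y).
      branch 1.1 (add ((~W & V) | X)):
        ((~Y <-> V) <-> ~X): β-rule — branch into (~Y <-> V), ~X  //  ~(~Y <-> V), ~~X.
          branch 1.1.1 (add (~Y <-> V), ~X):
            ((~W & V) | X): β-rule — branch into (~W & V)  //  X.
              branch 1.1.1.1 (add (~W & V)):
                (~W & V): α-rule — add ~W, V.
                (~Y <-> V): β-rule — branch into ~Y, V  //  ~~Y, ~V.
                  branch 1.1.1.1.1 (add ~Y, V):
                    ○ open, literals {V=T, W=F, X=F, Y=F}.
                  branch 1.1.1.1.2 (add ~~Y, ~V):
                    × closes — contains both V and ~V.
              branch 1.1.1.2 (add X):
                × closes — contains both X and ~X.
          branch 1.1.2 (add ~(~Y <-> V), ~~X):
            ((~W & V) | X): β-rule — branch into (~W & V)  //  X.
              branch 1.1.2.1 (add (~W & V)):
                (~W & V): α-rule — add ~W, V.
                ~(~Y <-> V): β-rule — branch into ~Y, ~V  //  ~~Y, V.
                  branch 1.1.2.1.1 (add ~Y, ~V):
                    × closes — contains both V and ~V.
                  branch 1.1.2.1.2 (add ~~Y, V):
                    ○ open, literals {V=T, W=F, X=T, Y=T}.
              branch 1.1.2.2 (add X):
                ~(~Y <-> V): β-rule — branch into ~Y, ~V  //  ~~Y, V.
                  branch 1.1.2.2.1 (add ~Y, ~V):
                    × closes — contains both V and ~V.
                  branch 1.1.2.2.2 (add ~~Y, V):
                    ○ open, literals {V=T, X=T, Y=T}.
      branch 1.2 (add (X -> ~Y)):
        ((~Y <-> V) <-> ~X): β-rule — branch into (~Y <-> V), ~X  //  ~(~Y <-> V), ~~X.
          branch 1.2.1 (add (~Y <-> V), ~X):
            (X -> ~Y): β-rule — branch into ~X  //  ~Y.
              branch 1.2.1.1 (add ~X):
                (~Y <-> V): β-rule — branch into ~Y, V  //  ~~Y, ~V.
                  branch 1.2.1.1.1 (add ~Y, V):
                    ○ open, literals {V=T, X=F, Y=F}.
                  branch 1.2.1.1.2 (add ~~Y, ~V):
                    × closes — contains both V and ~V.
              branch 1.2.1.2 (add ~Y):
                (~Y <-> V): β-rule — branch into ~Y, V  //  ~~Y, ~V.
                  branch 1.2.1.2.1 (add ~Y, V):
                    ○ open, literals {V=T, X=F, Y=F}.
                  branch 1.2.1.2.2 (add ~~Y, ~V):
                    × closes — contains both Y and ~Y.
          branch 1.2.2 (add ~(~Y <-> V), ~~X):
            (X -> ~Y): β-rule — branch into ~X  //  ~Y.
              branch 1.2.2.1 (add ~X):
                × closes — contains both X and ~X.
              branch 1.2.2.2 (add ~Y):
                ~(~Y <-> V): β-rule — branch into ~Y, ~V  //  ~~Y, V.
                  branch 1.2.2.2.1 (add ~Y, ~V):
                    × closes — contains both V and ~V.
                  branch 1.2.2.2.2 (add ~~Y, V):
                    × closes — contains both Y and ~Y.
  branch 2 (add ~Z):
    ○ open, literals {Z=F}.
9 branches closed, 6 open.
Each open branch fixes some atoms; the unmentioned ones are free. Counting distinct full assignments: branch {V=T, W=F, X=F, Y=F} (Z) contributes 2 new; branch {V=T, W=F, X=T, Y=T} (Z) contributes 2 new; branch {V=T, X=T, Y=T} (Z, W) contributes 2 new; branch {V=T, X=F, Y=F} (Z, W) contributes 2 new; branch {V=T, X=F, Y=F} (Z, W) contributes 0 new; branch {Z=F} (X, Y, W, V) contributes 12 new. Total: 20.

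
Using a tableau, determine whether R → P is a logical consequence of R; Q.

Initial set: {R; Q; ¬(R → P)}.
¬(R → P): α-rule — add R, ¬P.
○ open, literals {P=0, Q=1, R=1}.
0 branches closed, 1 open.
An open branch gives a countermodel: P=0, Q=1, R=1 (unmentioned atoms arbitrary); the premises hold there but the conclusion fails.

No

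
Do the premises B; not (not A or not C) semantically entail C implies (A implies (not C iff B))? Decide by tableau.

No

Initial set: {B; not (not A or not C); not (C implies (A implies (not C iff B)))}.
not (not A or not C): α-rule — add not not A, not not C.
not (C implies (A implies (not C iff B))): α-rule — add C, not (A implies (not C iff B)).
not (A implies (not C iff B)): α-rule — add A, not (not C iff B).
not (not C iff B): β-rule — branch into not C, not B  //  not not C, B.
  branch 1 (add not C, not B):
    × closes — contains both C and not C.
  branch 2 (add not not C, B):
    ○ open, literals {A=1, B=1, C=1}.
1 branch closed, 1 open.
An open branch gives a countermodel: A=1, B=1, C=1 (unmentioned atoms arbitrary); the premises hold there but the conclusion fails.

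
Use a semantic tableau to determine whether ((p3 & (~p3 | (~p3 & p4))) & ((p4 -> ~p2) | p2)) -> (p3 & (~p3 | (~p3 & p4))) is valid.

Assume the negation and expand:
Initial set: {F (((p3 & (~p3 | (~p3 & p4))) & ((p4 -> ~p2) | p2)) -> (p3 & (~p3 | (~p3 & p4))))}.
F (((p3 & (~p3 | (~p3 & p4))) & ((p4 -> ~p2) | p2)) -> (p3 & (~p3 | (~p3 & p4)))): α-rule — add T ((p3 & (~p3 | (~p3 & p4))) & ((p4 -> ~p2) | p2)), F (p3 & (~p3 | (~p3 & p4))).
T ((p3 & (~p3 | (~p3 & p4))) & ((p4 -> ~p2) | p2)): α-rule — add T (p3 & (~p3 | (~p3 & p4))), T ((p4 -> ~p2) | p2).
T (p3 & (~p3 | (~p3 & p4))): α-rule — add T p3, T (~p3 | (~p3 & p4)).
F (p3 & (~p3 | (~p3 & p4))): β-rule — branch into F p3  //  F (~p3 | (~p3 & p4)).
  branch 1 (add F p3):
    × closes — contains both p3 and ~p3.
  branch 2 (add F (~p3 | (~p3 & p4))):
    F (~p3 | (~p3 & p4)): α-rule — add F ~p3, F (~p3 & p4).
    T ((p4 -> ~p2) | p2): β-rule — branch into T (p4 -> ~p2)  //  T p2.
      branch 2.1 (add T (p4 -> ~p2)):
        T (~p3 | (~p3 & p4)): β-rule — branch into T ~p3  //  T (~p3 & p4).
          branch 2.1.1 (add T ~p3):
            × closes — contains both p3 and ~p3.
          branch 2.1.2 (add T (~p3 & p4)):
            T (~p3 & p4): α-rule — add T ~p3, T p4.
            × closes — contains both p3 and ~p3.
      branch 2.2 (add T p2):
        T (~p3 | (~p3 & p4)): β-rule — branch into T ~p3  //  T (~p3 & p4).
          branch 2.2.1 (add T ~p3):
            × closes — contains both p3 and ~p3.
          branch 2.2.2 (add T (~p3 & p4)):
            T (~p3 & p4): α-rule — add T ~p3, T p4.
            × closes — contains both p3 and ~p3.
All 5 branches close.
Every branch closed, so the negation is unsatisfiable and the formula is valid.

Valid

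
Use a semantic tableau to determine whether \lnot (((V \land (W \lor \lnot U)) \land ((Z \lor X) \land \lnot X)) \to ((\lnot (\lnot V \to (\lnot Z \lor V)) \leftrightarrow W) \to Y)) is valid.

Assume the negation and expand:
Initial set: {F \lnot (((V \land (W \lor \lnot U)) \land ((Z \lor X) \land \lnot X)) \to ((\lnot (\lnot V \to (\lnot Z \lor V)) \leftrightarrow W) \to Y))}.
F \lnot (((V \land (W \lor \lnot U)) \land ((Z \lor X) \land \lnot X)) \to ((\lnot (\lnot V \to (\lnot Z \lor V)) \leftrightarrow W) \to Y)): β-rule — branch into F ((V \land (W \lor \lnot U)) \land ((Z \lor X) \land \lnot X))  //  T ((\lnot (\lnot V \to (\lnot Z \lor V)) \leftrightarrow W) \to Y).
  branch 1 (add F ((V \land (W \lor \lnot U)) \land ((Z \lor X) \land \lnot X))):
    F ((V \land (W \lor \lnot U)) \land ((Z \lor X) \land \lnot X)): β-rule — branch into F (V \land (W \lor \lnot U))  //  F ((Z \lor X) \land \lnot X).
      branch 1.1 (add F (V \land (W \lor \lnot U))):
        F (V \land (W \lor \lnot U)): β-rule — branch into F V  //  F (W \lor \lnot U).
          branch 1.1.1 (add F V):
            ○ open, literals {V=false}.
          branch 1.1.2 (add F (W \lor \lnot U)):
            F (W \lor \lnot U): α-rule — add F W, F \lnot U.
            ○ open, literals {U=true, W=false}.
      branch 1.2 (add F ((Z \lor X) \land \lnot X)):
        F ((Z \lor X) \land \lnot X): β-rule — branch into F (Z \lor X)  //  F \lnot X.
          branch 1.2.1 (add F (Z \lor X)):
            F (Z \lor X): α-rule — add F Z, F X.
            ○ open, literals {X=false, Z=false}.
          branch 1.2.2 (add F \lnot X):
            ○ open, literals {X=true}.
  branch 2 (add T ((\lnot (\lnot V \to (\lnot Z \lor V)) \leftrightarrow W) \to Y)):
    T ((\lnot (\lnot V \to (\lnot Z \lor V)) \leftrightarrow W) \to Y): β-rule — branch into F (\lnot (\lnot V \to (\lnot Z \lor V)) \leftrightarrow W)  //  T Y.
      branch 2.1 (add F (\lnot (\lnot V \to (\lnot Z \lor V)) \leftrightarrow W)):
        F (\lnot (\lnot V \to (\lnot Z \lor V)) \leftrightarrow W): β-rule — branch into T \lnot (\lnot V \to (\lnot Z \lor V)), F W  //  F \lnot (\lnot V \to (\lnot Z \lor V)), T W.
          branch 2.1.1 (add T \lnot (\lnot V \to (\lnot Z \lor V)), F W):
            T \lnot (\lnot V \to (\lnot Z \lor V)): α-rule — add T \lnot V, F (\lnot Z \lor V).
            F (\lnot Z \lor V): α-rule — add F \lnot Z, F V.
            ○ open, literals {V=false, W=false, Z=true}.
          branch 2.1.2 (add F \lnot (\lnot V \to (\lnot Z \lor V)), T W):
            F \lnot (\lnot V \to (\lnot Z \lor V)): β-rule — branch into F \lnot V  //  T (\lnot Z \lor V).
              branch 2.1.2.1 (add F \lnot V):
                ○ open, literals {V=true, W=true}.
              branch 2.1.2.2 (add T (\lnot Z \lor V)):
                T (\lnot Z \lor V): β-rule — branch into T \lnot Z  //  T V.
                  branch 2.1.2.2.1 (add T \lnot Z):
                    ○ open, literals {W=true, Z=false}.
                  branch 2.1.2.2.2 (add T V):
                    ○ open, literals {V=true, W=true}.
      branch 2.2 (add T Y):
        ○ open, literals {Y=true}.
0 branches closed, 9 open.
An open branch gives a countermodel: V=false (unmentioned atoms arbitrary); under it the original formula is false.

Not valid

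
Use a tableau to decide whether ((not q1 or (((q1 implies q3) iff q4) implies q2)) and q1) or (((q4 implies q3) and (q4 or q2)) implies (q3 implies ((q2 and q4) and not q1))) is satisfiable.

Satisfiable

Initial set: {(((not q1 or (((q1 implies q3) iff q4) implies q2)) and q1) or (((q4 implies q3) and (q4 or q2)) implies (q3 implies ((q2 and q4) and not q1))))}.
(((not q1 or (((q1 implies q3) iff q4) implies q2)) and q1) or (((q4 implies q3) and (q4 or q2)) implies (q3 implies ((q2 and q4) and not q1)))): β-rule — branch into ((not q1 or (((q1 implies q3) iff q4) implies q2)) and q1)  //  (((q4 implies q3) and (q4 or q2)) implies (q3 implies ((q2 and q4) and not q1))).
  branch 1 (add ((not q1 or (((q1 implies q3) iff q4) implies q2)) and q1)):
    ((not q1 or (((q1 implies q3) iff q4) implies q2)) and q1): α-rule — add (not q1 or (((q1 implies q3) iff q4) implies q2)), q1.
    (not q1 or (((q1 implies q3) iff q4) implies q2)): β-rule — branch into not q1  //  (((q1 implies q3) iff q4) implies q2).
      branch 1.1 (add not q1):
        × closes — contains both q1 and not q1.
      branch 1.2 (add (((q1 implies q3) iff q4) implies q2)):
        (((q1 implies q3) iff q4) implies q2): β-rule — branch into not ((q1 implies q3) iff q4)  //  q2.
          branch 1.2.1 (add not ((q1 implies q3) iff q4)):
            not ((q1 implies q3) iff q4): β-rule — branch into (q1 implies q3), not q4  //  not (q1 implies q3), q4.
              branch 1.2.1.1 (add (q1 implies q3), not q4):
                (q1 implies q3): β-rule — branch into not q1  //  q3.
                  branch 1.2.1.1.1 (add not q1):
                    × closes — contains both q1 and not q1.
                  branch 1.2.1.1.2 (add q3):
                    ○ open, literals {q1=1, q3=1, q4=0}.
              branch 1.2.1.2 (add not (q1 implies q3), q4):
                not (q1 implies q3): α-rule — add q1, not q3.
                ○ open, literals {q1=1, q3=0, q4=1}.
          branch 1.2.2 (add q2):
            ○ open, literals {q1=1, q2=1}.
  branch 2 (add (((q4 implies q3) and (q4 or q2)) implies (q3 implies ((q2 and q4) and not q1)))):
    (((q4 implies q3) and (q4 or q2)) implies (q3 implies ((q2 and q4) and not q1))): β-rule — branch into not ((q4 implies q3) and (q4 or q2))  //  (q3 implies ((q2 and q4) and not q1)).
      branch 2.1 (add not ((q4 implies q3) and (q4 or q2))):
        not ((q4 implies q3) and (q4 or q2)): β-rule — branch into not (q4 implies q3)  //  not (q4 or q2).
          branch 2.1.1 (add not (q4 implies q3)):
            not (q4 implies q3): α-rule — add q4, not q3.
            ○ open, literals {q3=0, q4=1}.
          branch 2.1.2 (add not (q4 or q2)):
            not (q4 or q2): α-rule — add not q4, not q2.
            ○ open, literals {q2=0, q4=0}.
      branch 2.2 (add (q3 implies ((q2 and q4) and not q1))):
        (q3 implies ((q2 and q4) and not q1)): β-rule — branch into not q3  //  ((q2 and q4) and not q1).
          branch 2.2.1 (add not q3):
            ○ open, literals {q3=0}.
          branch 2.2.2 (add ((q2 and q4) and not q1)):
            ((q2 and q4) and not q1): α-rule — add (q2 and q4), not q1.
            (q2 and q4): α-rule — add q2, q4.
            ○ open, literals {q1=0, q2=1, q4=1}.
2 branches closed, 7 open.
An open branch gives a satisfying assignment: q1=1, q3=1, q4=0.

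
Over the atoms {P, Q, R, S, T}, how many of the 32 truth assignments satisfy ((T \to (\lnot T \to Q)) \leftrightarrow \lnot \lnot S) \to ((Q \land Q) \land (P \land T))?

18

Initial set: {(((T \to (\lnot T \to Q)) \leftrightarrow \lnot \lnot S) \to ((Q \land Q) \land (P \land T)))}.
(((T \to (\lnot T \to Q)) \leftrightarrow \lnot \lnot S) \to ((Q \land Q) \land (P \land T))): β-rule — branch into \lnot ((T \to (\lnot T \to Q)) \leftrightarrow \lnot \lnot S)  //  ((Q \land Q) \land (P \land T)).
  branch 1 (add \lnot ((T \to (\lnot T \to Q)) \leftrightarrow \lnot \lnot S)):
    \lnot ((T \to (\lnot T \to Q)) \leftrightarrow \lnot \lnot S): β-rule — branch into (T \to (\lnot T \to Q)), \lnot \lnot \lnot S  //  \lnot (T \to (\lnot T \to Q)), \lnot \lnot S.
      branch 1.1 (add (T \to (\lnot T \to Q)), \lnot \lnot \lnot S):
        \lnot \lnot \lnot S: drop double negation, giving \lnot S.
        (T \to (\lnot T \to Q)): β-rule — branch into \lnot T  //  (\lnot T \to Q).
          branch 1.1.1 (add \lnot T):
            ○ open, literals {S=false, T=false}.
          branch 1.1.2 (add (\lnot T \to Q)):
            (\lnot T \to Q): β-rule — branch into \lnot \lnot T  //  Q.
              branch 1.1.2.1 (add \lnot \lnot T):
                ○ open, literals {S=false, T=true}.
              branch 1.1.2.2 (add Q):
                ○ open, literals {Q=true, S=false}.
      branch 1.2 (add \lnot (T \to (\lnot T \to Q)), \lnot \lnot S):
        \lnot (T \to (\lnot T \to Q)): α-rule — add T, \lnot (\lnot T \to Q).
        \lnot \lnot S: drop double negation, giving S.
        \lnot (\lnot T \to Q): α-rule — add \lnot T, \lnot Q.
        × closes — contains both T and \lnot T.
  branch 2 (add ((Q \land Q) \land (P \land T))):
    ((Q \land Q) \land (P \land T)): α-rule — add (Q \land Q), (P \land T).
    (Q \land Q): α-rule — add Q, Q.
    (P \land T): α-rule — add P, T.
    ○ open, literals {P=true, Q=true, T=true}.
1 branch closed, 4 open.
Each open branch fixes some atoms; the unmentioned ones are free. Counting distinct full assignments: branch {S=false, T=false} (P, Q, R) contributes 8 new; branch {S=false, T=true} (P, Q, R) contributes 8 new; branch {Q=true, S=false} (P, R, T) contributes 0 new; branch {P=true, Q=true, T=true} (R, S) contributes 2 new. Total: 18.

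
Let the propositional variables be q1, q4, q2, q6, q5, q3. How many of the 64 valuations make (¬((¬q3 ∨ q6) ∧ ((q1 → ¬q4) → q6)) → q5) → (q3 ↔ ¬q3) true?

Initial set: {((¬((¬q3 ∨ q6) ∧ ((q1 → ¬q4) → q6)) → q5) → (q3 ↔ ¬q3))}.
((¬((¬q3 ∨ q6) ∧ ((q1 → ¬q4) → q6)) → q5) → (q3 ↔ ¬q3)): β-rule — branch into ¬(¬((¬q3 ∨ q6) ∧ ((q1 → ¬q4) → q6)) → q5)  //  (q3 ↔ ¬q3).
  branch 1 (add ¬(¬((¬q3 ∨ q6) ∧ ((q1 → ¬q4) → q6)) → q5)):
    ¬(¬((¬q3 ∨ q6) ∧ ((q1 → ¬q4) → q6)) → q5): α-rule — add ¬((¬q3 ∨ q6) ∧ ((q1 → ¬q4) → q6)), ¬q5.
    ¬((¬q3 ∨ q6) ∧ ((q1 → ¬q4) → q6)): β-rule — branch into ¬(¬q3 ∨ q6)  //  ¬((q1 → ¬q4) → q6).
      branch 1.1 (add ¬(¬q3 ∨ q6)):
        ¬(¬q3 ∨ q6): α-rule — add ¬¬q3, ¬q6.
        ○ open, literals {q3=1, q5=0, q6=0}.
      branch 1.2 (add ¬((q1 → ¬q4) → q6)):
        ¬((q1 → ¬q4) → q6): α-rule — add (q1 → ¬q4), ¬q6.
        (q1 → ¬q4): β-rule — branch into ¬q1  //  ¬q4.
          branch 1.2.1 (add ¬q1):
            ○ open, literals {q1=0, q5=0, q6=0}.
          branch 1.2.2 (add ¬q4):
            ○ open, literals {q4=0, q5=0, q6=0}.
  branch 2 (add (q3 ↔ ¬q3)):
    (q3 ↔ ¬q3): β-rule — branch into q3, ¬q3  //  ¬q3, ¬¬q3.
      branch 2.1 (add q3, ¬q3):
        × closes — contains both q3 and ¬q3.
      branch 2.2 (add ¬q3, ¬¬q3):
        × closes — contains both q3 and ¬q3.
2 branches closed, 3 open.
Each open branch fixes some atoms; the unmentioned ones are free. Counting distinct full assignments: branch {q3=1, q5=0, q6=0} (q1, q4, q2) contributes 8 new; branch {q1=0, q5=0, q6=0} (q4, q2, q3) contributes 4 new; branch {q4=0, q5=0, q6=0} (q1, q2, q3) contributes 2 new. Total: 14.

14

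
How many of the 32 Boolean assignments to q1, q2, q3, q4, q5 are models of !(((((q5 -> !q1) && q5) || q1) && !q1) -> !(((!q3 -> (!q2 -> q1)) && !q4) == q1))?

5

Initial set: {!(((((q5 -> !q1) && q5) || q1) && !q1) -> !(((!q3 -> (!q2 -> q1)) && !q4) == q1))}.
!(((((q5 -> !q1) && q5) || q1) && !q1) -> !(((!q3 -> (!q2 -> q1)) && !q4) == q1)): α-rule — add ((((q5 -> !q1) && q5) || q1) && !q1), !!(((!q3 -> (!q2 -> q1)) && !q4) == q1).
((((q5 -> !q1) && q5) || q1) && !q1): α-rule — add (((q5 -> !q1) && q5) || q1), !q1.
!!(((!q3 -> (!q2 -> q1)) && !q4) == q1): β-rule — branch into ((!q3 -> (!q2 -> q1)) && !q4), q1  //  !((!q3 -> (!q2 -> q1)) && !q4), !q1.
  branch 1 (add ((!q3 -> (!q2 -> q1)) && !q4), q1):
    × closes — contains both q1 and !q1.
  branch 2 (add !((!q3 -> (!q2 -> q1)) && !q4), !q1):
    (((q5 -> !q1) && q5) || q1): β-rule — branch into ((q5 -> !q1) && q5)  //  q1.
      branch 2.1 (add ((q5 -> !q1) && q5)):
        ((q5 -> !q1) && q5): α-rule — add (q5 -> !q1), q5.
        !((!q3 -> (!q2 -> q1)) && !q4): β-rule — branch into !(!q3 -> (!q2 -> q1))  //  !!q4.
          branch 2.1.1 (add !(!q3 -> (!q2 -> q1))):
            !(!q3 -> (!q2 -> q1)): α-rule — add !q3, !(!q2 -> q1).
            !(!q2 -> q1): α-rule — add !q2, !q1.
            (q5 -> !q1): β-rule — branch into !q5  //  !q1.
              branch 2.1.1.1 (add !q5):
                × closes — contains both q5 and !q5.
              branch 2.1.1.2 (add !q1):
                ○ open, literals {q1=F, q2=F, q3=F, q5=T}.
          branch 2.1.2 (add !!q4):
            (q5 -> !q1): β-rule — branch into !q5  //  !q1.
              branch 2.1.2.1 (add !q5):
                × closes — contains both q5 and !q5.
              branch 2.1.2.2 (add !q1):
                ○ open, literals {q1=F, q4=T, q5=T}.
      branch 2.2 (add q1):
        × closes — contains both q1 and !q1.
4 branches closed, 2 open.
Each open branch fixes some atoms; the unmentioned ones are free. Counting distinct full assignments: branch {q1=F, q2=F, q3=F, q5=T} (q4) contributes 2 new; branch {q1=F, q4=T, q5=T} (q2, q3) contributes 3 new. Total: 5.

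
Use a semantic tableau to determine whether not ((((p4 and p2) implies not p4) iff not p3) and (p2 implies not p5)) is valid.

Assume the negation and expand:
Initial set: {not not ((((p4 and p2) implies not p4) iff not p3) and (p2 implies not p5))}.
not not ((((p4 and p2) implies not p4) iff not p3) and (p2 implies not p5)): α-rule — add (((p4 and p2) implies not p4) iff not p3), (p2 implies not p5).
(((p4 and p2) implies not p4) iff not p3): β-rule — branch into ((p4 and p2) implies not p4), not p3  //  not ((p4 and p2) implies not p4), not not p3.
  branch 1 (add ((p4 and p2) implies not p4), not p3):
    (p2 implies not p5): β-rule — branch into not p2  //  not p5.
      branch 1.1 (add not p2):
        ((p4 and p2) implies not p4): β-rule — branch into not (p4 and p2)  //  not p4.
          branch 1.1.1 (add not (p4 and p2)):
            not (p4 and p2): β-rule — branch into not p4  //  not p2.
              branch 1.1.1.1 (add not p4):
                ○ open, literals {p2=F, p3=F, p4=F}.
              branch 1.1.1.2 (add not p2):
                ○ open, literals {p2=F, p3=F}.
          branch 1.1.2 (add not p4):
            ○ open, literals {p2=F, p3=F, p4=F}.
      branch 1.2 (add not p5):
        ((p4 and p2) implies not p4): β-rule — branch into not (p4 and p2)  //  not p4.
          branch 1.2.1 (add not (p4 and p2)):
            not (p4 and p2): β-rule — branch into not p4  //  not p2.
              branch 1.2.1.1 (add not p4):
                ○ open, literals {p3=F, p4=F, p5=F}.
              branch 1.2.1.2 (add not p2):
                ○ open, literals {p2=F, p3=F, p5=F}.
          branch 1.2.2 (add not p4):
            ○ open, literals {p3=F, p4=F, p5=F}.
  branch 2 (add not ((p4 and p2) implies not p4), not not p3):
    not ((p4 and p2) implies not p4): α-rule — add (p4 and p2), not not p4.
    (p4 and p2): α-rule — add p4, p2.
    (p2 implies not p5): β-rule — branch into not p2  //  not p5.
      branch 2.1 (add not p2):
        × closes — contains both p2 and not p2.
      branch 2.2 (add not p5):
        ○ open, literals {p2=T, p3=T, p4=T, p5=F}.
1 branch closed, 7 open.
An open branch gives a countermodel: p2=F, p3=F, p4=F (unmentioned atoms arbitrary); under it the original formula is false.

Not valid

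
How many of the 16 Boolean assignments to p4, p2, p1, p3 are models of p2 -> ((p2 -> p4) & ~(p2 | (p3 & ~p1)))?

8

Initial set: {(p2 -> ((p2 -> p4) & ~(p2 | (p3 & ~p1))))}.
(p2 -> ((p2 -> p4) & ~(p2 | (p3 & ~p1)))): β-rule — branch into ~p2  //  ((p2 -> p4) & ~(p2 | (p3 & ~p1))).
  branch 1 (add ~p2):
    ○ open, literals {p2=F}.
  branch 2 (add ((p2 -> p4) & ~(p2 | (p3 & ~p1)))):
    ((p2 -> p4) & ~(p2 | (p3 & ~p1))): α-rule — add (p2 -> p4), ~(p2 | (p3 & ~p1)).
    ~(p2 | (p3 & ~p1)): α-rule — add ~p2, ~(p3 & ~p1).
    (p2 -> p4): β-rule — branch into ~p2  //  p4.
      branch 2.1 (add ~p2):
        ~(p3 & ~p1): β-rule — branch into ~p3  //  ~~p1.
          branch 2.1.1 (add ~p3):
            ○ open, literals {p2=F, p3=F}.
          branch 2.1.2 (add ~~p1):
            ○ open, literals {p1=T, p2=F}.
      branch 2.2 (add p4):
        ~(p3 & ~p1): β-rule — branch into ~p3  //  ~~p1.
          branch 2.2.1 (add ~p3):
            ○ open, literals {p2=F, p3=F, p4=T}.
          branch 2.2.2 (add ~~p1):
            ○ open, literals {p1=T, p2=F, p4=T}.
0 branches closed, 5 open.
Each open branch fixes some atoms; the unmentioned ones are free. Counting distinct full assignments: branch {p2=F} (p4, p1, p3) contributes 8 new; branch {p2=F, p3=F} (p4, p1) contributes 0 new; branch {p1=T, p2=F} (p4, p3) contributes 0 new; branch {p2=F, p3=F, p4=T} (p1) contributes 0 new; branch {p1=T, p2=F, p4=T} (p3) contributes 0 new. Total: 8.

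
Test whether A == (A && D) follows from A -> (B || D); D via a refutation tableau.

Yes

Initial set: {(A -> (B || D)); D; !(A == (A && D))}.
(A -> (B || D)): β-rule — branch into !A  //  (B || D).
  branch 1 (add !A):
    !(A == (A && D)): β-rule — branch into A, !(A && D)  //  !A, (A && D).
      branch 1.1 (add A, !(A && D)):
        × closes — contains both A and !A.
      branch 1.2 (add !A, (A && D)):
        (A && D): α-rule — add A, D.
        × closes — contains both A and !A.
  branch 2 (add (B || D)):
    !(A == (A && D)): β-rule — branch into A, !(A && D)  //  !A, (A && D).
      branch 2.1 (add A, !(A && D)):
        (B || D): β-rule — branch into B  //  D.
          branch 2.1.1 (add B):
            !(A && D): β-rule — branch into !A  //  !D.
              branch 2.1.1.1 (add !A):
                × closes — contains both A and !A.
              branch 2.1.1.2 (add !D):
                × closes — contains both D and !D.
          branch 2.1.2 (add D):
            !(A && D): β-rule — branch into !A  //  !D.
              branch 2.1.2.1 (add !A):
                × closes — contains both A and !A.
              branch 2.1.2.2 (add !D):
                × closes — contains both D and !D.
      branch 2.2 (add !A, (A && D)):
        (A && D): α-rule — add A, D.
        × closes — contains both A and !A.
All 7 branches close.
Every branch closed, so the premises entail the conclusion.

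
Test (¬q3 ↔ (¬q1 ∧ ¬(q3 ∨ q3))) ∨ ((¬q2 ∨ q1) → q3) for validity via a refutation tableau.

Assume the negation and expand:
Initial set: {¬((¬q3 ↔ (¬q1 ∧ ¬(q3 ∨ q3))) ∨ ((¬q2 ∨ q1) → q3))}.
¬((¬q3 ↔ (¬q1 ∧ ¬(q3 ∨ q3))) ∨ ((¬q2 ∨ q1) → q3)): α-rule — add ¬(¬q3 ↔ (¬q1 ∧ ¬(q3 ∨ q3))), ¬((¬q2 ∨ q1) → q3).
¬((¬q2 ∨ q1) → q3): α-rule — add (¬q2 ∨ q1), ¬q3.
¬(¬q3 ↔ (¬q1 ∧ ¬(q3 ∨ q3))): β-rule — branch into ¬q3, ¬(¬q1 ∧ ¬(q3 ∨ q3))  //  ¬¬q3, (¬q1 ∧ ¬(q3 ∨ q3)).
  branch 1 (add ¬q3, ¬(¬q1 ∧ ¬(q3 ∨ q3))):
    (¬q2 ∨ q1): β-rule — branch into ¬q2  //  q1.
      branch 1.1 (add ¬q2):
        ¬(¬q1 ∧ ¬(q3 ∨ q3)): β-rule — branch into ¬¬q1  //  ¬¬(q3 ∨ q3).
          branch 1.1.1 (add ¬¬q1):
            ○ open, literals {q1=T, q2=F, q3=F}.
          branch 1.1.2 (add ¬¬(q3 ∨ q3)):
            ¬¬(q3 ∨ q3): β-rule — branch into q3  //  q3.
              branch 1.1.2.1 (add q3):
                × closes — contains both q3 and ¬q3.
              branch 1.1.2.2 (add q3):
                × closes — contains both q3 and ¬q3.
      branch 1.2 (add q1):
        ¬(¬q1 ∧ ¬(q3 ∨ q3)): β-rule — branch into ¬¬q1  //  ¬¬(q3 ∨ q3).
          branch 1.2.1 (add ¬¬q1):
            ○ open, literals {q1=T, q3=F}.
          branch 1.2.2 (add ¬¬(q3 ∨ q3)):
            ¬¬(q3 ∨ q3): β-rule — branch into q3  //  q3.
              branch 1.2.2.1 (add q3):
                × closes — contains both q3 and ¬q3.
              branch 1.2.2.2 (add q3):
                × closes — contains both q3 and ¬q3.
  branch 2 (add ¬¬q3, (¬q1 ∧ ¬(q3 ∨ q3))):
    × closes — contains both q3 and ¬q3.
5 branches closed, 2 open.
An open branch gives a countermodel: q1=T, q2=F, q3=F (unmentioned atoms arbitrary); under it the original formula is false.

Not valid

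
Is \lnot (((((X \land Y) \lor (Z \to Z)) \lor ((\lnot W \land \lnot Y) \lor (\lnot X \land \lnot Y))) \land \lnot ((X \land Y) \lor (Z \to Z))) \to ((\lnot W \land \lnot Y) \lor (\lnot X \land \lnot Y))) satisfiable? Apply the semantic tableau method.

Unsatisfiable

Initial set: {\lnot (((((X \land Y) \lor (Z \to Z)) \lor ((\lnot W \land \lnot Y) \lor (\lnot X \land \lnot Y))) \land \lnot ((X \land Y) \lor (Z \to Z))) \to ((\lnot W \land \lnot Y) \lor (\lnot X \land \lnot Y)))}.
\lnot (((((X \land Y) \lor (Z \to Z)) \lor ((\lnot W \land \lnot Y) \lor (\lnot X \land \lnot Y))) \land \lnot ((X \land Y) \lor (Z \to Z))) \to ((\lnot W \land \lnot Y) \lor (\lnot X \land \lnot Y))): α-rule — add ((((X \land Y) \lor (Z \to Z)) \lor ((\lnot W \land \lnot Y) \lor (\lnot X \land \lnot Y))) \land \lnot ((X \land Y) \lor (Z \to Z))), \lnot ((\lnot W \land \lnot Y) \lor (\lnot X \land \lnot Y)).
((((X \land Y) \lor (Z \to Z)) \lor ((\lnot W \land \lnot Y) \lor (\lnot X \land \lnot Y))) \land \lnot ((X \land Y) \lor (Z \to Z))): α-rule — add (((X \land Y) \lor (Z \to Z)) \lor ((\lnot W \land \lnot Y) \lor (\lnot X \land \lnot Y))), \lnot ((X \land Y) \lor (Z \to Z)).
\lnot ((\lnot W \land \lnot Y) \lor (\lnot X \land \lnot Y)): α-rule — add \lnot (\lnot W \land \lnot Y), \lnot (\lnot X \land \lnot Y).
\lnot ((X \land Y) \lor (Z \to Z)): α-rule — add \lnot (X \land Y), \lnot (Z \to Z).
\lnot (Z \to Z): α-rule — add Z, \lnot Z.
× closes — contains both Z and \lnot Z.
All 1 branch closes.
Every branch closed; the formula is unsatisfiable.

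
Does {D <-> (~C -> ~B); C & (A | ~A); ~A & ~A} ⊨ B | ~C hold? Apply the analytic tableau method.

No

Initial set: {T (D <-> (~C -> ~B)); T (C & (A | ~A)); T (~A & ~A); F (B | ~C)}.
T (C & (A | ~A)): α-rule — add T C, T (A | ~A).
T (~A & ~A): α-rule — add T ~A, T ~A.
F (B | ~C): α-rule — add F B, F ~C.
T (D <-> (~C -> ~B)): β-rule — branch into T D, T (~C -> ~B)  //  F D, F (~C -> ~B).
  branch 1 (add T D, T (~C -> ~B)):
    T (A | ~A): β-rule — branch into T A  //  T ~A.
      branch 1.1 (add T A):
        × closes — contains both A and ~A.
      branch 1.2 (add T ~A):
        T (~C -> ~B): β-rule — branch into F ~C  //  T ~B.
          branch 1.2.1 (add F ~C):
            ○ open, literals {A=false, B=false, C=true, D=true}.
          branch 1.2.2 (add T ~B):
            ○ open, literals {A=false, B=false, C=true, D=true}.
  branch 2 (add F D, F (~C -> ~B)):
    F (~C -> ~B): α-rule — add T ~C, F ~B.
    × closes — contains both C and ~C.
2 branches closed, 2 open.
An open branch gives a countermodel: A=false, B=false, C=true, D=true (unmentioned atoms arbitrary); the premises hold there but the conclusion fails.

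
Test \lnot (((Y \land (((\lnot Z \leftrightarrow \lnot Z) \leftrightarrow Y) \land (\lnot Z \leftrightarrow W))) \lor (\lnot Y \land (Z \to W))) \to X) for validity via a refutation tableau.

Not valid

Assume the negation and expand:
Initial set: {\lnot \lnot (((Y \land (((\lnot Z \leftrightarrow \lnot Z) \leftrightarrow Y) \land (\lnot Z \leftrightarrow W))) \lor (\lnot Y \land (Z \to W))) \to X)}.
\lnot \lnot (((Y \land (((\lnot Z \leftrightarrow \lnot Z) \leftrightarrow Y) \land (\lnot Z \leftrightarrow W))) \lor (\lnot Y \land (Z \to W))) \to X): β-rule — branch into \lnot ((Y \land (((\lnot Z \leftrightarrow \lnot Z) \leftrightarrow Y) \land (\lnot Z \leftrightarrow W))) \lor (\lnot Y \land (Z \to W)))  //  X.
  branch 1 (add \lnot ((Y \land (((\lnot Z \leftrightarrow \lnot Z) \leftrightarrow Y) \land (\lnot Z \leftrightarrow W))) \lor (\lnot Y \land (Z \to W)))):
    \lnot ((Y \land (((\lnot Z \leftrightarrow \lnot Z) \leftrightarrow Y) \land (\lnot Z \leftrightarrow W))) \lor (\lnot Y \land (Z \to W))): α-rule — add \lnot (Y \land (((\lnot Z \leftrightarrow \lnot Z) \leftrightarrow Y) \land (\lnot Z \leftrightarrow W))), \lnot (\lnot Y \land (Z \to W)).
    \lnot (Y \land (((\lnot Z \leftrightarrow \lnot Z) \leftrightarrow Y) \land (\lnot Z \leftrightarrow W))): β-rule — branch into \lnot Y  //  \lnot (((\lnot Z \leftrightarrow \lnot Z) \leftrightarrow Y) \land (\lnot Z \leftrightarrow W)).
      branch 1.1 (add \lnot Y):
        \lnot (\lnot Y \land (Z \to W)): β-rule — branch into \lnot \lnot Y  //  \lnot (Z \to W).
          branch 1.1.1 (add \lnot \lnot Y):
            × closes — contains both Y and \lnot Y.
          branch 1.1.2 (add \lnot (Z \to W)):
            \lnot (Z \to W): α-rule — add Z, \lnot W.
            ○ open, literals {W=false, Y=false, Z=true}.
      branch 1.2 (add \lnot (((\lnot Z \leftrightarrow \lnot Z) \leftrightarrow Y) \land (\lnot Z \leftrightarrow W))):
        \lnot (\lnot Y \land (Z \to W)): β-rule — branch into \lnot \lnot Y  //  \lnot (Z \to W).
          branch 1.2.1 (add \lnot \lnot Y):
            \lnot (((\lnot Z \leftrightarrow \lnot Z) \leftrightarrow Y) \land (\lnot Z \leftrightarrow W)): β-rule — branch into \lnot ((\lnot Z \leftrightarrow \lnot Z) \leftrightarrow Y)  //  \lnot (\lnot Z \leftrightarrow W).
              branch 1.2.1.1 (add \lnot ((\lnot Z \leftrightarrow \lnot Z) \leftrightarrow Y)):
                \lnot ((\lnot Z \leftrightarrow \lnot Z) \leftrightarrow Y): β-rule — branch into (\lnot Z \leftrightarrow \lnot Z), \lnot Y  //  \lnot (\lnot Z \leftrightarrow \lnot Z), Y.
                  branch 1.2.1.1.1 (add (\lnot Z \leftrightarrow \lnot Z), \lnot Y):
                    × closes — contains both Y and \lnot Y.
                  branch 1.2.1.1.2 (add \lnot (\lnot Z \leftrightarrow \lnot Z), Y):
                    \lnot (\lnot Z \leftrightarrow \lnot Z): β-rule — branch into \lnot Z, \lnot \lnot Z  //  \lnot \lnot Z, \lnot Z.
                      branch 1.2.1.1.2.1 (add \lnot Z, \lnot \lnot Z):
                        × closes — contains both Z and \lnot Z.
                      branch 1.2.1.1.2.2 (add \lnot \lnot Z, \lnot Z):
                        × closes — contains both Z and \lnot Z.
              branch 1.2.1.2 (add \lnot (\lnot Z \leftrightarrow W)):
                \lnot (\lnot Z \leftrightarrow W): β-rule — branch into \lnot Z, \lnot W  //  \lnot \lnot Z, W.
                  branch 1.2.1.2.1 (add \lnot Z, \lnot W):
                    ○ open, literals {W=false, Y=true, Z=false}.
                  branch 1.2.1.2.2 (add \lnot \lnot Z, W):
                    ○ open, literals {W=true, Y=true, Z=true}.
          branch 1.2.2 (add \lnot (Z \to W)):
            \lnot (Z \to W): α-rule — add Z, \lnot W.
            \lnot (((\lnot Z \leftrightarrow \lnot Z) \leftrightarrow Y) \land (\lnot Z \leftrightarrow W)): β-rule — branch into \lnot ((\lnot Z \leftrightarrow \lnot Z) \leftrightarrow Y)  //  \lnot (\lnot Z \leftrightarrow W).
              branch 1.2.2.1 (add \lnot ((\lnot Z \leftrightarrow \lnot Z) \leftrightarrow Y)):
                \lnot ((\lnot Z \leftrightarrow \lnot Z) \leftrightarrow Y): β-rule — branch into (\lnot Z \leftrightarrow \lnot Z), \lnot Y  //  \lnot (\lnot Z \leftrightarrow \lnot Z), Y.
                  branch 1.2.2.1.1 (add (\lnot Z \leftrightarrow \lnot Z), \lnot Y):
                    (\lnot Z \leftrightarrow \lnot Z): β-rule — branch into \lnot Z, \lnot Z  //  \lnot \lnot Z, \lnot \lnot Z.
                      branch 1.2.2.1.1.1 (add \lnot Z, \lnot Z):
                        × closes — contains both Z and \lnot Z.
                      branch 1.2.2.1.1.2 (add \lnot \lnot Z, \lnot \lnot Z):
                        ○ open, literals {W=false, Y=false, Z=true}.
                  branch 1.2.2.1.2 (add \lnot (\lnot Z \leftrightarrow \lnot Z), Y):
                    \lnot (\lnot Z \leftrightarrow \lnot Z): β-rule — branch into \lnot Z, \lnot \lnot Z  //  \lnot \lnot Z, \lnot Z.
                      branch 1.2.2.1.2.1 (add \lnot Z, \lnot \lnot Z):
                        × closes — contains both Z and \lnot Z.
                      branch 1.2.2.1.2.2 (add \lnot \lnot Z, \lnot Z):
                        × closes — contains both Z and \lnot Z.
              branch 1.2.2.2 (add \lnot (\lnot Z \leftrightarrow W)):
                \lnot (\lnot Z \leftrightarrow W): β-rule — branch into \lnot Z, \lnot W  //  \lnot \lnot Z, W.
                  branch 1.2.2.2.1 (add \lnot Z, \lnot W):
                    × closes — contains both Z and \lnot Z.
                  branch 1.2.2.2.2 (add \lnot \lnot Z, W):
                    × closes — contains both W and \lnot W.
  branch 2 (add X):
    ○ open, literals {X=true}.
9 branches closed, 5 open.
An open branch gives a countermodel: W=false, Y=false, Z=true (unmentioned atoms arbitrary); under it the original formula is false.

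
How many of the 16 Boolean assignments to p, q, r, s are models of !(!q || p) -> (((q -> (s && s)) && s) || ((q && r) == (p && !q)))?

15

Initial set: {(!(!q || p) -> (((q -> (s && s)) && s) || ((q && r) == (p && !q))))}.
(!(!q || p) -> (((q -> (s && s)) && s) || ((q && r) == (p && !q)))): β-rule — branch into !!(!q || p)  //  (((q -> (s && s)) && s) || ((q && r) == (p && !q))).
  branch 1 (add !!(!q || p)):
    !!(!q || p): β-rule — branch into !q  //  p.
      branch 1.1 (add !q):
        ○ open, literals {q=F}.
      branch 1.2 (add p):
        ○ open, literals {p=T}.
  branch 2 (add (((q -> (s && s)) && s) || ((q && r) == (p && !q)))):
    (((q -> (s && s)) && s) || ((q && r) == (p && !q))): β-rule — branch into ((q -> (s && s)) && s)  //  ((q && r) == (p && !q)).
      branch 2.1 (add ((q -> (s && s)) && s)):
        ((q -> (s && s)) && s): α-rule — add (q -> (s && s)), s.
        (q -> (s && s)): β-rule — branch into !q  //  (s && s).
          branch 2.1.1 (add !q):
            ○ open, literals {q=F, s=T}.
          branch 2.1.2 (add (s && s)):
            (s && s): α-rule — add s, s.
            ○ open, literals {s=T}.
      branch 2.2 (add ((q && r) == (p && !q))):
        ((q && r) == (p && !q)): β-rule — branch into (q && r), (p && !q)  //  !(q && r), !(p && !q).
          branch 2.2.1 (add (q && r), (p && !q)):
            (q && r): α-rule — add q, r.
            (p && !q): α-rule — add p, !q.
            × closes — contains both q and !q.
          branch 2.2.2 (add !(q && r), !(p && !q)):
            !(q && r): β-rule — branch into !q  //  !r.
              branch 2.2.2.1 (add !q):
                !(p && !q): β-rule — branch into !p  //  !!q.
                  branch 2.2.2.1.1 (add !p):
                    ○ open, literals {p=F, q=F}.
                  branch 2.2.2.1.2 (add !!q):
                    × closes — contains both q and !q.
              branch 2.2.2.2 (add !r):
                !(p && !q): β-rule — branch into !p  //  !!q.
                  branch 2.2.2.2.1 (add !p):
                    ○ open, literals {p=F, r=F}.
                  branch 2.2.2.2.2 (add !!q):
                    ○ open, literals {q=T, r=F}.
2 branches closed, 7 open.
Each open branch fixes some atoms; the unmentioned ones are free. Counting distinct full assignments: branch {q=F} (p, r, s) contributes 8 new; branch {p=T} (q, r, s) contributes 4 new; branch {q=F, s=T} (p, r) contributes 0 new; branch {s=T} (p, q, r) contributes 2 new; branch {p=F, q=F} (r, s) contributes 0 new; branch {p=F, r=F} (q, s) contributes 1 new; branch {q=T, r=F} (p, s) contributes 0 new. Total: 15.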